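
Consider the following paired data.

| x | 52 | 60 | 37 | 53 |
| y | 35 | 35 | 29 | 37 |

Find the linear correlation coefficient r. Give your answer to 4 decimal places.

0.8551

n = 4, Σx = 202, Σy = 136, Σx² = 10482, Σy² = 4660, Σxy = 6954
nΣxy − ΣxΣy = 27816 − 27472 = 344
nΣx² − (Σx)² = 41928 − 40804 = 1124; nΣy² − (Σy)² = 18640 − 18496 = 144
r = 344 / √(1124 × 144) = 344 / 402.3133 ≈ 0.8551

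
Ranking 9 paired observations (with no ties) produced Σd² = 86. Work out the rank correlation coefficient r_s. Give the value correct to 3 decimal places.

0.283

ρ = 1 − 6Σd² / [n(n²−1)] = 1 − 6×86 / (9×80)
  = 1 − 516/720 = 1 − 0.7167 ≈ 0.283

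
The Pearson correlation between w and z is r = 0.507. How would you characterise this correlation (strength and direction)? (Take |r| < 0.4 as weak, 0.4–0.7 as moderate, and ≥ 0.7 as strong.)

moderate positive

r = 0.507 > 0 so the relationship is positive.
|r| = 0.507, which falls in the moderate range.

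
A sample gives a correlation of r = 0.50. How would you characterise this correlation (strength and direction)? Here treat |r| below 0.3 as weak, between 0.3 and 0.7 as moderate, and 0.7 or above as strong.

r = 0.50 > 0 so the relationship is positive.
|r| = 0.50, which falls in the moderate range.

moderate positive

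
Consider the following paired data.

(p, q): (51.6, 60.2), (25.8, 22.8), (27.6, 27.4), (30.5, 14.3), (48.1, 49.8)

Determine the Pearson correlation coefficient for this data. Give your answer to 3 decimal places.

0.932

n = 5, Σp = 183.6, Σq = 174.5, Σp² = 7333.82, Σq² = 7579.17, Σpq = 7282.33
nΣpq − ΣpΣq = 36411.65 − 32038.2 = 4373.45
nΣp² − (Σp)² = 36669.1 − 33708.96 = 2960.14; nΣq² − (Σq)² = 37895.85 − 30450.25 = 7445.6
r = 4373.45 / √(2960.14 × 7445.6) = 4373.45 / 4694.6798 ≈ 0.932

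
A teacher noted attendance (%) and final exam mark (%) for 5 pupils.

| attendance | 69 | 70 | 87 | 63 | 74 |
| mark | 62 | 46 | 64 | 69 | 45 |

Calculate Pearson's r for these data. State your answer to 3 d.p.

n = 5, Σx = 363, Σy = 286, Σx² = 26675, Σy² = 16842, Σxy = 20743
nΣxy − ΣxΣy = 103715 − 103818 = -103
nΣx² − (Σx)² = 133375 − 131769 = 1606; nΣy² − (Σy)² = 84210 − 81796 = 2414
r = -103 / √(1606 × 2414) = -103 / 1968.9804 ≈ -0.052

-0.052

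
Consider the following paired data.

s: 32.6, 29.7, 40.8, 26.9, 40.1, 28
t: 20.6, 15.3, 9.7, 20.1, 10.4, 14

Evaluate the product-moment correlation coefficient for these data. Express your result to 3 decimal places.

-0.733

n = 6, Σs = 198.1, Σt = 90.1, Σs² = 6725.11, Σt² = 1460.71, Σst = 2871.46
nΣst − ΣsΣt = 17228.76 − 17848.81 = -620.05
nΣs² − (Σs)² = 40350.66 − 39243.61 = 1107.05; nΣt² − (Σt)² = 8764.26 − 8118.01 = 646.25
r = -620.05 / √(1107.05 × 646.25) = -620.05 / 845.8316 ≈ -0.733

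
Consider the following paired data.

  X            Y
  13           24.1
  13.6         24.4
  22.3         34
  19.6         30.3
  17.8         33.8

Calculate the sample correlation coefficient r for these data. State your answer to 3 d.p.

0.891

n = 5, ΣX = 86.3, ΣY = 146.6, ΣX² = 1552.25, ΣY² = 4392.7, ΣXY = 2598.86
nΣXY − ΣXΣY = 12994.3 − 12651.58 = 342.72
nΣX² − (ΣX)² = 7761.25 − 7447.69 = 313.56; nΣY² − (ΣY)² = 21963.5 − 21491.56 = 471.94
r = 342.72 / √(313.56 × 471.94) = 342.72 / 384.6836 ≈ 0.891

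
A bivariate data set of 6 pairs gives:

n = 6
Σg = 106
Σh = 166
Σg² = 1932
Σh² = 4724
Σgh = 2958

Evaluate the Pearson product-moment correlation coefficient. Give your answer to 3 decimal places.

r = (nΣgh − ΣgΣh) / √[(nΣg² − (Σg)²)(nΣh² − (Σh)²)]
Numerator: 6×2958 − 106×166 = 152
Denominator: √[(11592 − 11236)(28344 − 27556)] = √[356 × 788] = 529.6489
r = 152 / 529.6489 ≈ 0.287

0.287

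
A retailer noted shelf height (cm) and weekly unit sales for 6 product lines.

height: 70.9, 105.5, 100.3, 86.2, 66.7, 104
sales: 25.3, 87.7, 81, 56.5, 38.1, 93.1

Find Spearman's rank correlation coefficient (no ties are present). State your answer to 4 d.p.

0.8857

Rank height: 2, 6, 4, 3, 1, 5
Rank sales: 1, 5, 4, 3, 2, 6
d = rank(height) − rank(sales): 1, 1, 0, 0, -1, -1; Σd² = 4
ρ = 1 − 6Σd² / [n(n²−1)] = 1 − 6×4 / (6×35) = 1 − 24/210 ≈ 0.8857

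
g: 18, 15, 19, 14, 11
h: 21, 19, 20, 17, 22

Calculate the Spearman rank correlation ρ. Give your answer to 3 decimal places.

-0.100

Rank g: 4, 3, 5, 2, 1
Rank h: 4, 2, 3, 1, 5
d = rank(g) − rank(h): 0, 1, 2, 1, -4; Σd² = 22
ρ = 1 − 6Σd² / [n(n²−1)] = 1 − 6×22 / (5×24) = 1 − 132/120 ≈ -0.100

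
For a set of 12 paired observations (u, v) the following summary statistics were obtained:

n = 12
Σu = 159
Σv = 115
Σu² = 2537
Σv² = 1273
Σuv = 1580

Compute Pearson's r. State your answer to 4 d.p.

r = (nΣuv − ΣuΣv) / √[(nΣu² − (Σu)²)(nΣv² − (Σv)²)]
Numerator: 12×1580 − 159×115 = 675
Denominator: √[(30444 − 25281)(15276 − 13225)] = √[5163 × 2051] = 3254.1225
r = 675 / 3254.1225 ≈ 0.2074

0.2074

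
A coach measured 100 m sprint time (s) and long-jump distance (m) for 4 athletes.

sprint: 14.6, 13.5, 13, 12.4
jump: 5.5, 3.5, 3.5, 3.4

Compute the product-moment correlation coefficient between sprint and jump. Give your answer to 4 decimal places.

n = 4, Σx = 53.5, Σy = 15.9, Σx² = 718.17, Σy² = 66.31, Σxy = 215.21
nΣxy − ΣxΣy = 860.84 − 850.65 = 10.19
nΣx² − (Σx)² = 2872.68 − 2862.25 = 10.43; nΣy² − (Σy)² = 265.24 − 252.81 = 12.43
r = 10.19 / √(10.43 × 12.43) = 10.19 / 11.3862 ≈ 0.8949

0.8949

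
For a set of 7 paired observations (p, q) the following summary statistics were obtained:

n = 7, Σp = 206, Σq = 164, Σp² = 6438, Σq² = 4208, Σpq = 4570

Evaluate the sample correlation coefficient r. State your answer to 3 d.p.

-0.691

r = (nΣpq − ΣpΣq) / √[(nΣp² − (Σp)²)(nΣq² − (Σq)²)]
Numerator: 7×4570 − 206×164 = -1794
Denominator: √[(45066 − 42436)(29456 − 26896)] = √[2630 × 2560] = 2594.7640
r = -1794 / 2594.7640 ≈ -0.691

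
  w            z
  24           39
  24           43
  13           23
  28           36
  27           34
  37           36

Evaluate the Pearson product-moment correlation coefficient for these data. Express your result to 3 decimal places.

0.553

n = 6, Σw = 153, Σz = 211, Σw² = 4203, Σz² = 7647, Σwz = 5525
nΣwz − ΣwΣz = 33150 − 32283 = 867
nΣw² − (Σw)² = 25218 − 23409 = 1809; nΣz² − (Σz)² = 45882 − 44521 = 1361
r = 867 / √(1809 × 1361) = 867 / 1569.0918 ≈ 0.553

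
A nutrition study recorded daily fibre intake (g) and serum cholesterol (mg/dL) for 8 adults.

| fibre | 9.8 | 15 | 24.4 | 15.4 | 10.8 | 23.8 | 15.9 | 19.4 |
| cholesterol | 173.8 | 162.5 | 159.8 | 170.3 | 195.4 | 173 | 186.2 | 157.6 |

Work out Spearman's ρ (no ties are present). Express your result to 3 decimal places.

Rank fibre: 1, 3, 8, 4, 2, 7, 5, 6
Rank cholesterol: 6, 3, 2, 4, 8, 5, 7, 1
d = rank(fibre) − rank(cholesterol): -5, 0, 6, 0, -6, 2, -2, 5; Σd² = 130
ρ = 1 − 6Σd² / [n(n²−1)] = 1 − 6×130 / (8×63) = 1 − 780/504 ≈ -0.548

-0.548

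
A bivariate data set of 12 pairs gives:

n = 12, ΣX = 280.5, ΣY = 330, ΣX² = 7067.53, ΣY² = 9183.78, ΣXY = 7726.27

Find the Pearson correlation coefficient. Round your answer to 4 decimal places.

r = (nΣXY − ΣXΣY) / √[(nΣX² − (ΣX)²)(nΣY² − (ΣY)²)]
Numerator: 12×7726.27 − 280.5×330 = 150.24
Denominator: √[(84810.36 − 78680.25)(110205.36 − 108900)] = √[6130.11 × 1305.36] = 2828.7807
r = 150.24 / 2828.7807 ≈ 0.0531

0.0531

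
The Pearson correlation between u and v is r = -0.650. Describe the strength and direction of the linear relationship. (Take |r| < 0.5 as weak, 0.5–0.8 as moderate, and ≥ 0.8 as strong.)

r = -0.650 < 0 so the relationship is negative.
|r| = 0.650, which falls in the moderate range.

moderate negative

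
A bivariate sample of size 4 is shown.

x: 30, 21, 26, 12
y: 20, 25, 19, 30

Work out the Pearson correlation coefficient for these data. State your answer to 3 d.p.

n = 4, Σx = 89, Σy = 94, Σx² = 2161, Σy² = 2286, Σxy = 1979
nΣxy − ΣxΣy = 7916 − 8366 = -450
nΣx² − (Σx)² = 8644 − 7921 = 723; nΣy² − (Σy)² = 9144 − 8836 = 308
r = -450 / √(723 × 308) = -450 / 471.8941 ≈ -0.954

-0.954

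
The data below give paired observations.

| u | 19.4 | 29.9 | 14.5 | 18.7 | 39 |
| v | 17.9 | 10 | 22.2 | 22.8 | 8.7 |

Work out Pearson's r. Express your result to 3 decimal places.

-0.937

n = 5, Σu = 121.5, Σv = 81.6, Σu² = 3351.31, Σv² = 1508.78, Σuv = 1733.82
nΣuv − ΣuΣv = 8669.1 − 9914.4 = -1245.3
nΣu² − (Σu)² = 16756.55 − 14762.25 = 1994.3; nΣv² − (Σv)² = 7543.9 − 6658.56 = 885.34
r = -1245.3 / √(1994.3 × 885.34) = -1245.3 / 1328.7714 ≈ -0.937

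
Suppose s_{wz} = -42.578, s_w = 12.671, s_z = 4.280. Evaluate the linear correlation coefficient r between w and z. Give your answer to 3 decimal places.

-0.785

r = Cov(w,z) / (s_w · s_z) = -42.578 / (12.671 × 4.280)
  = -42.578 / 54.2319 ≈ -0.785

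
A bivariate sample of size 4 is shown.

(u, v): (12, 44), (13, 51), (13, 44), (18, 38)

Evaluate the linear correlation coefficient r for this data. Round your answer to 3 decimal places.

-0.718

n = 4, Σu = 56, Σv = 177, Σu² = 806, Σv² = 7917, Σuv = 2447
nΣuv − ΣuΣv = 9788 − 9912 = -124
nΣu² − (Σu)² = 3224 − 3136 = 88; nΣv² − (Σv)² = 31668 − 31329 = 339
r = -124 / √(88 × 339) = -124 / 172.7194 ≈ -0.718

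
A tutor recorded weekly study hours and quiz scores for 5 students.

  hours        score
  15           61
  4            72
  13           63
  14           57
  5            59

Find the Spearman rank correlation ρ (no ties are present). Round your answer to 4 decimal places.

Rank hours: 5, 1, 3, 4, 2
Rank score: 3, 5, 4, 1, 2
d = rank(hours) − rank(score): 2, -4, -1, 3, 0; Σd² = 30
ρ = 1 − 6Σd² / [n(n²−1)] = 1 − 6×30 / (5×24) = 1 − 180/120 ≈ -0.5000

-0.5000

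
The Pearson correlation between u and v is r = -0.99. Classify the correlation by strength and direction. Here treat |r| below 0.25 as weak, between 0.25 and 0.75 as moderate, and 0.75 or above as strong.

strong negative

r = -0.99 < 0 so the relationship is negative.
|r| = 0.99, which falls in the strong range.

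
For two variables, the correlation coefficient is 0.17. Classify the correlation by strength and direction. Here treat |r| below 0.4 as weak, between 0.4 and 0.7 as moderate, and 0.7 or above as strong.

r = 0.17 > 0 so the relationship is positive.
|r| = 0.17, which falls in the weak range.

weak positive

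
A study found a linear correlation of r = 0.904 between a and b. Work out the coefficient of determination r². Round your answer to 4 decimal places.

0.8172

r² = (0.904)² = 0.8172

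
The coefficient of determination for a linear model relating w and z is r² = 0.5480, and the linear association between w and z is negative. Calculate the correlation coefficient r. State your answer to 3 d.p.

-0.740

|r| = √0.5480 = 0.740
The association is negative, so r = −0.740.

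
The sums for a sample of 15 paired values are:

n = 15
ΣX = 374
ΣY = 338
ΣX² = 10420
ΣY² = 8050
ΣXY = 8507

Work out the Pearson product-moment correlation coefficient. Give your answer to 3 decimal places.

r = (nΣXY − ΣXΣY) / √[(nΣX² − (ΣX)²)(nΣY² − (ΣY)²)]
Numerator: 15×8507 − 374×338 = 1193
Denominator: √[(156300 − 139876)(120750 − 114244)] = √[16424 × 6506] = 10337.0472
r = 1193 / 10337.0472 ≈ 0.115

0.115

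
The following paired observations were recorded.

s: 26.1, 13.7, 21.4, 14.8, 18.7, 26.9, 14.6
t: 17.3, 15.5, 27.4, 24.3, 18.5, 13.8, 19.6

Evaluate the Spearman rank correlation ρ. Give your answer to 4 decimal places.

Rank s: 6, 1, 5, 3, 4, 7, 2
Rank t: 3, 2, 7, 6, 4, 1, 5
d = rank(s) − rank(t): 3, -1, -2, -3, 0, 6, -3; Σd² = 68
ρ = 1 − 6Σd² / [n(n²−1)] = 1 − 6×68 / (7×48) = 1 − 408/336 ≈ -0.2143

-0.2143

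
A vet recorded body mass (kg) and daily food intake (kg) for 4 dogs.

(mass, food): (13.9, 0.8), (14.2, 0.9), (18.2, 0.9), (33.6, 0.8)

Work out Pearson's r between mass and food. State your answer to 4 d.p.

n = 4, Σx = 79.9, Σy = 3.4, Σx² = 1855.05, Σy² = 2.9, Σxy = 67.16
nΣxy − ΣxΣy = 268.64 − 271.66 = -3.02
nΣx² − (Σx)² = 7420.2 − 6384.01 = 1036.19; nΣy² − (Σy)² = 11.6 − 11.56 = 0.04
r = -3.02 / √(1036.19 × 0.04) = -3.02 / 6.4380 ≈ -0.4691

-0.4691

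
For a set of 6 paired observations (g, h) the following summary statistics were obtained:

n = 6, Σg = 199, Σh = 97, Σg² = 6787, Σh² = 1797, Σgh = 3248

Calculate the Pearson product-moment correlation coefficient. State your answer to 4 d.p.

0.1491

r = (nΣgh − ΣgΣh) / √[(nΣg² − (Σg)²)(nΣh² − (Σh)²)]
Numerator: 6×3248 − 199×97 = 185
Denominator: √[(40722 − 39601)(10782 − 9409)] = √[1121 × 1373] = 1240.6180
r = 185 / 1240.6180 ≈ 0.1491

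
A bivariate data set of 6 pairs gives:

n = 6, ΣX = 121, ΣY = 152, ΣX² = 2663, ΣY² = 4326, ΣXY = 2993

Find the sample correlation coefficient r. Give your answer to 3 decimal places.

-0.222

r = (nΣXY − ΣXΣY) / √[(nΣX² − (ΣX)²)(nΣY² − (ΣY)²)]
Numerator: 6×2993 − 121×152 = -434
Denominator: √[(15978 − 14641)(25956 − 23104)] = √[1337 × 2852] = 1952.7222
r = -434 / 1952.7222 ≈ -0.222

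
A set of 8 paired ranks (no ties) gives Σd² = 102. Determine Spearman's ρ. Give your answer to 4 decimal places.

ρ = 1 − 6Σd² / [n(n²−1)] = 1 − 6×102 / (8×63)
  = 1 − 612/504 = 1 − 1.21429 ≈ -0.2143

-0.2143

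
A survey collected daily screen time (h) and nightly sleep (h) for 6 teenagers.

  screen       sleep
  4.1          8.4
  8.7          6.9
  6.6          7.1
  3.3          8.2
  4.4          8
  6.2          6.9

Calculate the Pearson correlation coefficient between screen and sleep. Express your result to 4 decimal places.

n = 6, Σx = 33.3, Σy = 45.5, Σx² = 204.75, Σy² = 347.43, Σxy = 246.37
nΣxy − ΣxΣy = 1478.22 − 1515.15 = -36.93
nΣx² − (Σx)² = 1228.5 − 1108.89 = 119.61; nΣy² − (Σy)² = 2084.58 − 2070.25 = 14.33
r = -36.93 / √(119.61 × 14.33) = -36.93 / 41.4006 ≈ -0.8920

-0.8920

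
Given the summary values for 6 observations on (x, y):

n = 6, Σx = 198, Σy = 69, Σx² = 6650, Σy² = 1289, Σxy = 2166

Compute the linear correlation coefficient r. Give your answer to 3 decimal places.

r = (nΣxy − ΣxΣy) / √[(nΣx² − (Σx)²)(nΣy² − (Σy)²)]
Numerator: 6×2166 − 198×69 = -666
Denominator: √[(39900 − 39204)(7734 − 4761)] = √[696 × 2973] = 1438.4742
r = -666 / 1438.4742 ≈ -0.463

-0.463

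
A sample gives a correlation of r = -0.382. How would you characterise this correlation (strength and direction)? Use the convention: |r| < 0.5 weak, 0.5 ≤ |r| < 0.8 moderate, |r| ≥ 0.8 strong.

r = -0.382 < 0 so the relationship is negative.
|r| = 0.382, which falls in the weak range.

weak negative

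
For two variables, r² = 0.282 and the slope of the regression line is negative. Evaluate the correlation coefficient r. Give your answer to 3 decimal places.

|r| = √0.282 = 0.531
The association is negative, so r = −0.531.

-0.531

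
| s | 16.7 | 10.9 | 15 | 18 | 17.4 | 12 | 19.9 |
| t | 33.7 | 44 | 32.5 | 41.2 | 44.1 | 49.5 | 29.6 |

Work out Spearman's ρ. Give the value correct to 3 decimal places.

Rank s: 4, 1, 3, 6, 5, 2, 7
Rank t: 3, 5, 2, 4, 6, 7, 1
d = rank(s) − rank(t): 1, -4, 1, 2, -1, -5, 6; Σd² = 84
ρ = 1 − 6Σd² / [n(n²−1)] = 1 − 6×84 / (7×48) = 1 − 504/336 ≈ -0.500

-0.500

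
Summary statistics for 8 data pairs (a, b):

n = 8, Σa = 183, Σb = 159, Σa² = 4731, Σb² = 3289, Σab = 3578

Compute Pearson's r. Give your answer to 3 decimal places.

r = (nΣab − ΣaΣb) / √[(nΣa² − (Σa)²)(nΣb² − (Σb)²)]
Numerator: 8×3578 − 183×159 = -473
Denominator: √[(37848 − 33489)(26312 − 25281)] = √[4359 × 1031] = 2119.9361
r = -473 / 2119.9361 ≈ -0.223

-0.223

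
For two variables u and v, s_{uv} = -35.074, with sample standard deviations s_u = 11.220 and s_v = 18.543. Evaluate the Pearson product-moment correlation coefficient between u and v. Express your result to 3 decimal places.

-0.169

r = Cov(u,v) / (s_u · s_v) = -35.074 / (11.220 × 18.543)
  = -35.074 / 208.0525 ≈ -0.169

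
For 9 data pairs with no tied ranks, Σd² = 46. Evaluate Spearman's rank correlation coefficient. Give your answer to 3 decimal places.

ρ = 1 − 6Σd² / [n(n²−1)] = 1 − 6×46 / (9×80)
  = 1 − 276/720 = 1 − 0.3833 ≈ 0.617

0.617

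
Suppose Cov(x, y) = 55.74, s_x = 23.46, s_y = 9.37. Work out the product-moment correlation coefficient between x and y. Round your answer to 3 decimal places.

0.254

r = Cov(x,y) / (s_x · s_y) = 55.74 / (23.46 × 9.37)
  = 55.74 / 219.8202 ≈ 0.254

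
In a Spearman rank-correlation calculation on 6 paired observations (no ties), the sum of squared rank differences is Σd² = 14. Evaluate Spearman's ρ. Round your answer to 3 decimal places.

0.600

ρ = 1 − 6Σd² / [n(n²−1)] = 1 − 6×14 / (6×35)
  = 1 − 84/210 = 1 − 0.4000 ≈ 0.600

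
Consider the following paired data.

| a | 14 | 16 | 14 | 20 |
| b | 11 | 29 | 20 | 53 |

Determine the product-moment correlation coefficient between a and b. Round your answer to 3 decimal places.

0.979

n = 4, Σa = 64, Σb = 113, Σa² = 1048, Σb² = 4171, Σab = 1958
nΣab − ΣaΣb = 7832 − 7232 = 600
nΣa² − (Σa)² = 4192 − 4096 = 96; nΣb² − (Σb)² = 16684 − 12769 = 3915
r = 600 / √(96 × 3915) = 600 / 613.0579 ≈ 0.979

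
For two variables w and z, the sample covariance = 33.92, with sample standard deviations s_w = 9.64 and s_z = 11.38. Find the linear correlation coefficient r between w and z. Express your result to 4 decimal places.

0.3092

r = Cov(w,z) / (s_w · s_z) = 33.92 / (9.64 × 11.38)
  = 33.92 / 109.7032 ≈ 0.3092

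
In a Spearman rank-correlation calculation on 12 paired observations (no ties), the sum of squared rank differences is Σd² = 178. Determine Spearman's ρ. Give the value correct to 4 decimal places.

0.3776

ρ = 1 − 6Σd² / [n(n²−1)] = 1 − 6×178 / (12×143)
  = 1 − 1068/1716 = 1 − 0.62238 ≈ 0.3776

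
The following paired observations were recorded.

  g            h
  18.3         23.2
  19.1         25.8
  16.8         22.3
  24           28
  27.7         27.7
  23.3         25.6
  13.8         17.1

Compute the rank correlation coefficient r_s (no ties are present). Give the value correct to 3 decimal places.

0.929

Rank g: 3, 4, 2, 6, 7, 5, 1
Rank h: 3, 5, 2, 7, 6, 4, 1
d = rank(g) − rank(h): 0, -1, 0, -1, 1, 1, 0; Σd² = 4
ρ = 1 − 6Σd² / [n(n²−1)] = 1 − 6×4 / (7×48) = 1 − 24/336 ≈ 0.929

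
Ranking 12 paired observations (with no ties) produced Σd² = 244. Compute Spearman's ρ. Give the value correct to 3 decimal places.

0.147

ρ = 1 − 6Σd² / [n(n²−1)] = 1 − 6×244 / (12×143)
  = 1 − 1464/1716 = 1 − 0.8531 ≈ 0.147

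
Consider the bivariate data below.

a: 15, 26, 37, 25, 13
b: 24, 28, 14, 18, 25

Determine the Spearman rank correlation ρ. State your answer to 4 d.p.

Rank a: 2, 4, 5, 3, 1
Rank b: 3, 5, 1, 2, 4
d = rank(a) − rank(b): -1, -1, 4, 1, -3; Σd² = 28
ρ = 1 − 6Σd² / [n(n²−1)] = 1 − 6×28 / (5×24) = 1 − 168/120 ≈ -0.4000

-0.4000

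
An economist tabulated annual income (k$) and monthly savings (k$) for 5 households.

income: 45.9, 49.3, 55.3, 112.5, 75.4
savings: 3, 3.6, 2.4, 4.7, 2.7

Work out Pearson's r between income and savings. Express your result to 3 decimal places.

0.702

n = 5, Σx = 338.4, Σy = 16.4, Σx² = 25936.8, Σy² = 57.1, Σxy = 1180.23
nΣxy − ΣxΣy = 5901.15 − 5549.76 = 351.39
nΣx² − (Σx)² = 129684 − 114514.56 = 15169.44; nΣy² − (Σy)² = 285.5 − 268.96 = 16.54
r = 351.39 / √(15169.44 × 16.54) = 351.39 / 500.9017 ≈ 0.702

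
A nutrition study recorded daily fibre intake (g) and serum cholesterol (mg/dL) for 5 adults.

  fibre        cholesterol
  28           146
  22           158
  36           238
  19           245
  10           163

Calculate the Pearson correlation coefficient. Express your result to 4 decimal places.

n = 5, Σx = 115, Σy = 950, Σx² = 3025, Σy² = 189518, Σxy = 22417
nΣxy − ΣxΣy = 112085 − 109250 = 2835
nΣx² − (Σx)² = 15125 − 13225 = 1900; nΣy² − (Σy)² = 947590 − 902500 = 45090
r = 2835 / √(1900 × 45090) = 2835 / 9255.8630 ≈ 0.3063

0.3063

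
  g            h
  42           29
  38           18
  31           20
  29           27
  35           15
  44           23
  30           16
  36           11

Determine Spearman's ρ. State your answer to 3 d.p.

0.167

Rank g: 7, 6, 3, 1, 4, 8, 2, 5
Rank h: 8, 4, 5, 7, 2, 6, 3, 1
d = rank(g) − rank(h): -1, 2, -2, -6, 2, 2, -1, 4; Σd² = 70
ρ = 1 − 6Σd² / [n(n²−1)] = 1 − 6×70 / (8×63) = 1 − 420/504 ≈ 0.167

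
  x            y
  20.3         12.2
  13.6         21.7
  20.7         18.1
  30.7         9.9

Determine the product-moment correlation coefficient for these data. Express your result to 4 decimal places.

-0.8641

n = 4, Σx = 85.3, Σy = 61.9, Σx² = 1968.03, Σy² = 1045.35, Σxy = 1221.38
nΣxy − ΣxΣy = 4885.52 − 5280.07 = -394.55
nΣx² − (Σx)² = 7872.12 − 7276.09 = 596.03; nΣy² − (Σy)² = 4181.4 − 3831.61 = 349.79
r = -394.55 / √(596.03 × 349.79) = -394.55 / 456.6019 ≈ -0.8641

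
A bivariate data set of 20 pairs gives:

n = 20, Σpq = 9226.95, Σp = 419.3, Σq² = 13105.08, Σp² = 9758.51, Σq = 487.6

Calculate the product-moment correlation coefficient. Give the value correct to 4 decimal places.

r = (nΣpq − ΣpΣq) / √[(nΣp² − (Σp)²)(nΣq² − (Σq)²)]
Numerator: 20×9226.95 − 419.3×487.6 = -19911.68
Denominator: √[(195170.2 − 175812.49)(262101.6 − 237753.76)] = √[19357.71 × 24347.84] = 21709.8693
r = -19911.68 / 21709.8693 ≈ -0.9172

-0.9172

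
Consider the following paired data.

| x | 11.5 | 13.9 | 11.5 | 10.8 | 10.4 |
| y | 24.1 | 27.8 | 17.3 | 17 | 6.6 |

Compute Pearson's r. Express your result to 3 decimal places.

0.826

n = 5, Σx = 58.1, Σy = 92.8, Σx² = 682.51, Σy² = 1985.5, Σxy = 1114.76
nΣxy − ΣxΣy = 5573.8 − 5391.68 = 182.12
nΣx² − (Σx)² = 3412.55 − 3375.61 = 36.94; nΣy² − (Σy)² = 9927.5 − 8611.84 = 1315.66
r = 182.12 / √(36.94 × 1315.66) = 182.12 / 220.4552 ≈ 0.826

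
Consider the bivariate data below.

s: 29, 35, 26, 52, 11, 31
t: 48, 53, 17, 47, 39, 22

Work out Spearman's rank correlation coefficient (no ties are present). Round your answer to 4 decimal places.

0.4857

Rank s: 3, 5, 2, 6, 1, 4
Rank t: 5, 6, 1, 4, 3, 2
d = rank(s) − rank(t): -2, -1, 1, 2, -2, 2; Σd² = 18
ρ = 1 − 6Σd² / [n(n²−1)] = 1 − 6×18 / (6×35) = 1 − 108/210 ≈ 0.4857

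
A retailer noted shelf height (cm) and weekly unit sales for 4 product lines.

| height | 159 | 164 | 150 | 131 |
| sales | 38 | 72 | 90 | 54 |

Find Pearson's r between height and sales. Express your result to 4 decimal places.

n = 4, Σx = 604, Σy = 254, Σx² = 91838, Σy² = 17644, Σxy = 38424
nΣxy − ΣxΣy = 153696 − 153416 = 280
nΣx² − (Σx)² = 367352 − 364816 = 2536; nΣy² − (Σy)² = 70576 − 64516 = 6060
r = 280 / √(2536 × 6060) = 280 / 3920.2245 ≈ 0.0714

0.0714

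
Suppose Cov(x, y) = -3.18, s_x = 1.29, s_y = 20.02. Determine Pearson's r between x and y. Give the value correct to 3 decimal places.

-0.123

r = Cov(x,y) / (s_x · s_y) = -3.18 / (1.29 × 20.02)
  = -3.18 / 25.8258 ≈ -0.123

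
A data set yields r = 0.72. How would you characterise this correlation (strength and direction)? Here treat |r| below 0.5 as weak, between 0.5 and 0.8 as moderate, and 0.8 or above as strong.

moderate positive

r = 0.72 > 0 so the relationship is positive.
|r| = 0.72, which falls in the moderate range.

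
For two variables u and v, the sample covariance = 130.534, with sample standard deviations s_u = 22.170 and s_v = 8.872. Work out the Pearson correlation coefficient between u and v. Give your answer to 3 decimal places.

0.664

r = Cov(u,v) / (s_u · s_v) = 130.534 / (22.170 × 8.872)
  = 130.534 / 196.6922 ≈ 0.664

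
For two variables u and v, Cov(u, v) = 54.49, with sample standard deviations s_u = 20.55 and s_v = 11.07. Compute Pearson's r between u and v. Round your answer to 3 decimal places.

r = Cov(u,v) / (s_u · s_v) = 54.49 / (20.55 × 11.07)
  = 54.49 / 227.4885 ≈ 0.240

0.240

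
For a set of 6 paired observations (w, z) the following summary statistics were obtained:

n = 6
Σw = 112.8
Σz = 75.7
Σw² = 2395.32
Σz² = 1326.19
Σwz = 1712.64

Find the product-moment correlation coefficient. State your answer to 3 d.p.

r = (nΣwz − ΣwΣz) / √[(nΣw² − (Σw)²)(nΣz² − (Σz)²)]
Numerator: 6×1712.64 − 112.8×75.7 = 1736.88
Denominator: √[(14371.92 − 12723.84)(7957.14 − 5730.49)] = √[1648.08 × 2226.65] = 1915.6454
r = 1736.88 / 1915.6454 ≈ 0.907

0.907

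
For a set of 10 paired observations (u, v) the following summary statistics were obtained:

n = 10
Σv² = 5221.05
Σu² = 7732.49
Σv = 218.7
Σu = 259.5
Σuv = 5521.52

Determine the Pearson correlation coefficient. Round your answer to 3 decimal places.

-0.232

r = (nΣuv − ΣuΣv) / √[(nΣu² − (Σu)²)(nΣv² − (Σv)²)]
Numerator: 10×5521.52 − 259.5×218.7 = -1537.45
Denominator: √[(77324.9 − 67340.25)(52210.5 − 47829.69)] = √[9984.65 × 4380.81] = 6613.6869
r = -1537.45 / 6613.6869 ≈ -0.232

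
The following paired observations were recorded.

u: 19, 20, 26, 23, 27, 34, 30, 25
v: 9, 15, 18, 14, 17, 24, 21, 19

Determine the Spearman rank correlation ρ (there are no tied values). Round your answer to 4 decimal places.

0.8810

Rank u: 1, 2, 5, 3, 6, 8, 7, 4
Rank v: 1, 3, 5, 2, 4, 8, 7, 6
d = rank(u) − rank(v): 0, -1, 0, 1, 2, 0, 0, -2; Σd² = 10
ρ = 1 − 6Σd² / [n(n²−1)] = 1 − 6×10 / (8×63) = 1 − 60/504 ≈ 0.8810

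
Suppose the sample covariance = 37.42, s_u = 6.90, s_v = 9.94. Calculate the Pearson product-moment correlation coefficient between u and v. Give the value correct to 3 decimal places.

0.546

r = Cov(u,v) / (s_u · s_v) = 37.42 / (6.90 × 9.94)
  = 37.42 / 68.5860 ≈ 0.546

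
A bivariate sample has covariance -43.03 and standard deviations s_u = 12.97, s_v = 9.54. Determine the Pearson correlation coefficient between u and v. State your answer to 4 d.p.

r = Cov(u,v) / (s_u · s_v) = -43.03 / (12.97 × 9.54)
  = -43.03 / 123.7338 ≈ -0.3478

-0.3478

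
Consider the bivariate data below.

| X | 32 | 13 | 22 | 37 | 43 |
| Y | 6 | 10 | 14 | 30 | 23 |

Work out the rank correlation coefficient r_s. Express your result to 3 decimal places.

0.600

Rank X: 3, 1, 2, 4, 5
Rank Y: 1, 2, 3, 5, 4
d = rank(X) − rank(Y): 2, -1, -1, -1, 1; Σd² = 8
ρ = 1 − 6Σd² / [n(n²−1)] = 1 − 6×8 / (5×24) = 1 − 48/120 ≈ 0.600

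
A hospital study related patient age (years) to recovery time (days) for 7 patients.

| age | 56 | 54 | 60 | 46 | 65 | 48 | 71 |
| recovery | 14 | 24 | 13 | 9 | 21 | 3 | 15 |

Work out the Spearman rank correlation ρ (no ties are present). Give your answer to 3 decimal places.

0.536

Rank age: 4, 3, 5, 1, 6, 2, 7
Rank recovery: 4, 7, 3, 2, 6, 1, 5
d = rank(age) − rank(recovery): 0, -4, 2, -1, 0, 1, 2; Σd² = 26
ρ = 1 − 6Σd² / [n(n²−1)] = 1 − 6×26 / (7×48) = 1 − 156/336 ≈ 0.536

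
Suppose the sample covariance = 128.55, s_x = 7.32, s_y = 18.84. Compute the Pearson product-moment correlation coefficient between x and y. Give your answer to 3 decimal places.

0.932

r = Cov(x,y) / (s_x · s_y) = 128.55 / (7.32 × 18.84)
  = 128.55 / 137.9088 ≈ 0.932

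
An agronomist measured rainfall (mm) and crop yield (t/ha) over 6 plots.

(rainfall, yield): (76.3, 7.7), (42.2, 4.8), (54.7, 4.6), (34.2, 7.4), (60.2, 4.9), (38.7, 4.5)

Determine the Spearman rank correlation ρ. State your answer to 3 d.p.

0.371

Rank rainfall: 6, 3, 4, 1, 5, 2
Rank yield: 6, 3, 2, 5, 4, 1
d = rank(rainfall) − rank(yield): 0, 0, 2, -4, 1, 1; Σd² = 22
ρ = 1 − 6Σd² / [n(n²−1)] = 1 − 6×22 / (6×35) = 1 − 132/210 ≈ 0.371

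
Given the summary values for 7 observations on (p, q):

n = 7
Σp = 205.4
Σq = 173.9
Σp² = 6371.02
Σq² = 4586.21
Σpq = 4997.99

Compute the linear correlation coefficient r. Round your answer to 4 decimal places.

r = (nΣpq − ΣpΣq) / √[(nΣp² − (Σp)²)(nΣq² − (Σq)²)]
Numerator: 7×4997.99 − 205.4×173.9 = -733.13
Denominator: √[(44597.14 − 42189.16)(32103.47 − 30241.21)] = √[2407.98 × 1862.26] = 2117.6130
r = -733.13 / 2117.6130 ≈ -0.3462

-0.3462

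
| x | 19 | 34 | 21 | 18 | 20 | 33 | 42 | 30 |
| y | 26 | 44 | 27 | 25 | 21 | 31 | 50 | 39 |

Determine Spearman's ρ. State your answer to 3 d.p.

Rank x: 2, 7, 4, 1, 3, 6, 8, 5
Rank y: 3, 7, 4, 2, 1, 5, 8, 6
d = rank(x) − rank(y): -1, 0, 0, -1, 2, 1, 0, -1; Σd² = 8
ρ = 1 − 6Σd² / [n(n²−1)] = 1 − 6×8 / (8×63) = 1 − 48/504 ≈ 0.905

0.905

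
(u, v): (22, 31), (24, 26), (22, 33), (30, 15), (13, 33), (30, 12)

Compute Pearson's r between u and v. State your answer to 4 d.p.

n = 6, Σu = 141, Σv = 150, Σu² = 3513, Σv² = 4184, Σuv = 3271
nΣuv − ΣuΣv = 19626 − 21150 = -1524
nΣu² − (Σu)² = 21078 − 19881 = 1197; nΣv² − (Σv)² = 25104 − 22500 = 2604
r = -1524 / √(1197 × 2604) = -1524 / 1765.4994 ≈ -0.8632

-0.8632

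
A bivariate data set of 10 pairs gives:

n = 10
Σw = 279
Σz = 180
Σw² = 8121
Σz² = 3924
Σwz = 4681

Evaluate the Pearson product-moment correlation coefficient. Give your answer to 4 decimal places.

r = (nΣwz − ΣwΣz) / √[(nΣw² − (Σw)²)(nΣz² − (Σz)²)]
Numerator: 10×4681 − 279×180 = -3410
Denominator: √[(81210 − 77841)(39240 − 32400)] = √[3369 × 6840] = 4800.4125
r = -3410 / 4800.4125 ≈ -0.7104

-0.7104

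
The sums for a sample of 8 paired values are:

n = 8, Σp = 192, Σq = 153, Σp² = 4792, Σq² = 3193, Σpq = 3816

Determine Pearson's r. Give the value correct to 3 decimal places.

r = (nΣpq − ΣpΣq) / √[(nΣp² − (Σp)²)(nΣq² − (Σq)²)]
Numerator: 8×3816 − 192×153 = 1152
Denominator: √[(38336 − 36864)(25544 − 23409)] = √[1472 × 2135] = 1772.7718
r = 1152 / 1772.7718 ≈ 0.650

0.650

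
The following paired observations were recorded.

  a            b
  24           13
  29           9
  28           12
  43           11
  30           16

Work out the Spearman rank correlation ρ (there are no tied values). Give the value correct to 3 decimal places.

Rank a: 1, 3, 2, 5, 4
Rank b: 4, 1, 3, 2, 5
d = rank(a) − rank(b): -3, 2, -1, 3, -1; Σd² = 24
ρ = 1 − 6Σd² / [n(n²−1)] = 1 − 6×24 / (5×24) = 1 − 144/120 ≈ -0.200

-0.200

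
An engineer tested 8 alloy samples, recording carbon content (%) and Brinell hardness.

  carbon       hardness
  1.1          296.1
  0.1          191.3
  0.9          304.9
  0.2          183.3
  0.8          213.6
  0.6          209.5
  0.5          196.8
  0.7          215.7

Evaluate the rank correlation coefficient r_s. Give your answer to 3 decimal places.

Rank carbon: 8, 1, 7, 2, 6, 4, 3, 5
Rank hardness: 7, 2, 8, 1, 5, 4, 3, 6
d = rank(carbon) − rank(hardness): 1, -1, -1, 1, 1, 0, 0, -1; Σd² = 6
ρ = 1 − 6Σd² / [n(n²−1)] = 1 − 6×6 / (8×63) = 1 − 36/504 ≈ 0.929

0.929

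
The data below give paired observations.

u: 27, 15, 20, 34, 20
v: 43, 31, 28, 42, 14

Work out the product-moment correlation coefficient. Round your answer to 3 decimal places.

0.652

n = 5, Σu = 116, Σv = 158, Σu² = 2910, Σv² = 5554, Σuv = 3894
nΣuv − ΣuΣv = 19470 − 18328 = 1142
nΣu² − (Σu)² = 14550 − 13456 = 1094; nΣv² − (Σv)² = 27770 − 24964 = 2806
r = 1142 / √(1094 × 2806) = 1142 / 1752.0742 ≈ 0.652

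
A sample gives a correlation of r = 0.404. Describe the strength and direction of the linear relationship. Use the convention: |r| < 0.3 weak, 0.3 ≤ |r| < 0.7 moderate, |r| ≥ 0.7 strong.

moderate positive

r = 0.404 > 0 so the relationship is positive.
|r| = 0.404, which falls in the moderate range.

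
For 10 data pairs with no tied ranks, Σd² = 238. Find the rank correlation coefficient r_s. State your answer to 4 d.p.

-0.4424

ρ = 1 − 6Σd² / [n(n²−1)] = 1 − 6×238 / (10×99)
  = 1 − 1428/990 = 1 − 1.44242 ≈ -0.4424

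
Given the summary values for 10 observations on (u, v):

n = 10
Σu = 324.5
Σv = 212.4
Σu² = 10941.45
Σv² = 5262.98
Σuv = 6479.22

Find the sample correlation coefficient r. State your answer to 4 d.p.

-0.7430

r = (nΣuv − ΣuΣv) / √[(nΣu² − (Σu)²)(nΣv² − (Σv)²)]
Numerator: 10×6479.22 − 324.5×212.4 = -4131.6
Denominator: √[(109414.5 − 105300.25)(52629.8 − 45113.76)] = √[4114.25 × 7516.04] = 5560.8334
r = -4131.6 / 5560.8334 ≈ -0.7430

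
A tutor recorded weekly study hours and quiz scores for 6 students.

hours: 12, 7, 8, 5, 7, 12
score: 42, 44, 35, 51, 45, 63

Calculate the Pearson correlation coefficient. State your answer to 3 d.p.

n = 6, Σx = 51, Σy = 280, Σx² = 475, Σy² = 13520, Σxy = 2418
nΣxy − ΣxΣy = 14508 − 14280 = 228
nΣx² − (Σx)² = 2850 − 2601 = 249; nΣy² − (Σy)² = 81120 − 78400 = 2720
r = 228 / √(249 × 2720) = 228 / 822.9702 ≈ 0.277

0.277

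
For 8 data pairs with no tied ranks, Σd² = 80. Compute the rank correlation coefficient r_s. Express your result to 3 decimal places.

0.048

ρ = 1 − 6Σd² / [n(n²−1)] = 1 − 6×80 / (8×63)
  = 1 − 480/504 = 1 − 0.9524 ≈ 0.048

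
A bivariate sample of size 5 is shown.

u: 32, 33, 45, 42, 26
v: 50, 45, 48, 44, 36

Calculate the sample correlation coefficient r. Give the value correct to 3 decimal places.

n = 5, Σu = 178, Σv = 223, Σu² = 6578, Σv² = 10061, Σuv = 8029
nΣuv − ΣuΣv = 40145 − 39694 = 451
nΣu² − (Σu)² = 32890 − 31684 = 1206; nΣv² − (Σv)² = 50305 − 49729 = 576
r = 451 / √(1206 × 576) = 451 / 833.4603 ≈ 0.541

0.541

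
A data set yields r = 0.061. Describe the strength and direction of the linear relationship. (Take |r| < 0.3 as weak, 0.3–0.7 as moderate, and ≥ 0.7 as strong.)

weak positive

r = 0.061 > 0 so the relationship is positive.
|r| = 0.061, which falls in the weak range.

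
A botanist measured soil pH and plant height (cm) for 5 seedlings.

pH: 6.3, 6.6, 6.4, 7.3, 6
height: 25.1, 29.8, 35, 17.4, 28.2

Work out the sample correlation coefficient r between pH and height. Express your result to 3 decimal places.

n = 5, Σx = 32.6, Σy = 135.5, Σx² = 213.5, Σy² = 3841.05, Σxy = 875.03
nΣxy − ΣxΣy = 4375.15 − 4417.3 = -42.15
nΣx² − (Σx)² = 1067.5 − 1062.76 = 4.74; nΣy² − (Σy)² = 19205.25 − 18360.25 = 845
r = -42.15 / √(4.74 × 845) = -42.15 / 63.2874 ≈ -0.666

-0.666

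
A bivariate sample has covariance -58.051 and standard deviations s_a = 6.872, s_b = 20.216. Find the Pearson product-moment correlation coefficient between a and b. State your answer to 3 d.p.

-0.418

r = Cov(a,b) / (s_a · s_b) = -58.051 / (6.872 × 20.216)
  = -58.051 / 138.9244 ≈ -0.418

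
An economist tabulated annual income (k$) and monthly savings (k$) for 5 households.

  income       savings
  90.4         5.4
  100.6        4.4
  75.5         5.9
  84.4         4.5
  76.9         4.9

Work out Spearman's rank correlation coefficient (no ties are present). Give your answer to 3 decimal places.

-0.700

Rank income: 4, 5, 1, 3, 2
Rank savings: 4, 1, 5, 2, 3
d = rank(income) − rank(savings): 0, 4, -4, 1, -1; Σd² = 34
ρ = 1 − 6Σd² / [n(n²−1)] = 1 − 6×34 / (5×24) = 1 − 204/120 ≈ -0.700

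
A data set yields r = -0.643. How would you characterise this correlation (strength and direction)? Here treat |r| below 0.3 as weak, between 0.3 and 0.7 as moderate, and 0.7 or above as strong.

r = -0.643 < 0 so the relationship is negative.
|r| = 0.643, which falls in the moderate range.

moderate negative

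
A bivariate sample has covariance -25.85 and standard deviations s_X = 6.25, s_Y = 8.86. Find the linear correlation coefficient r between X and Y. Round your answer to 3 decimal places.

r = Cov(X,Y) / (s_X · s_Y) = -25.85 / (6.25 × 8.86)
  = -25.85 / 55.3750 ≈ -0.467

-0.467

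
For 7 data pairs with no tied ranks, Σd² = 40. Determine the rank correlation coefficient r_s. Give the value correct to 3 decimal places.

ρ = 1 − 6Σd² / [n(n²−1)] = 1 − 6×40 / (7×48)
  = 1 − 240/336 = 1 − 0.7143 ≈ 0.286

0.286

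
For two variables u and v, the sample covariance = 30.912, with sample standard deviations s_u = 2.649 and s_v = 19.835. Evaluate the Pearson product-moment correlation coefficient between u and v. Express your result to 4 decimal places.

r = Cov(u,v) / (s_u · s_v) = 30.912 / (2.649 × 19.835)
  = 30.912 / 52.5429 ≈ 0.5883

0.5883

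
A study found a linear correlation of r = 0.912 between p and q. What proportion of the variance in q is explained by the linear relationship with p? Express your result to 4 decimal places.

r² = (0.912)² = 0.8317

0.8317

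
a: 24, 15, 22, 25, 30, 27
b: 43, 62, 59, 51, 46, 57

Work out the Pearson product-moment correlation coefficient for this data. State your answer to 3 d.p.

-0.646

n = 6, Σa = 143, Σb = 318, Σa² = 3539, Σb² = 17140, Σab = 7454
nΣab − ΣaΣb = 44724 − 45474 = -750
nΣa² − (Σa)² = 21234 − 20449 = 785; nΣb² − (Σb)² = 102840 − 101124 = 1716
r = -750 / √(785 × 1716) = -750 / 1160.6291 ≈ -0.646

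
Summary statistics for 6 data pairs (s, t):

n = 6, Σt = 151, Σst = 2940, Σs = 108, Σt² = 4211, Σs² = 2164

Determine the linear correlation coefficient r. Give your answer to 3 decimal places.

r = (nΣst − ΣsΣt) / √[(nΣs² − (Σs)²)(nΣt² − (Σt)²)]
Numerator: 6×2940 − 108×151 = 1332
Denominator: √[(12984 − 11664)(25266 − 22801)] = √[1320 × 2465] = 1803.8293
r = 1332 / 1803.8293 ≈ 0.738

0.738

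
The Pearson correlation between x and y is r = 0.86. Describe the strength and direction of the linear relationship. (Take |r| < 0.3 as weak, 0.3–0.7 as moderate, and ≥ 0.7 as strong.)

r = 0.86 > 0 so the relationship is positive.
|r| = 0.86, which falls in the strong range.

strong positive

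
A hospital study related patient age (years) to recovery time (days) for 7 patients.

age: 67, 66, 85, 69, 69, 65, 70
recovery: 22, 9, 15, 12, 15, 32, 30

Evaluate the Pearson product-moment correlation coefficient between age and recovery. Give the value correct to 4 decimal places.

-0.2286

n = 7, Σx = 491, Σy = 135, Σx² = 34717, Σy² = 3083, Σxy = 9386
nΣxy − ΣxΣy = 65702 − 66285 = -583
nΣx² − (Σx)² = 243019 − 241081 = 1938; nΣy² − (Σy)² = 21581 − 18225 = 3356
r = -583 / √(1938 × 3356) = -583 / 2550.2800 ≈ -0.2286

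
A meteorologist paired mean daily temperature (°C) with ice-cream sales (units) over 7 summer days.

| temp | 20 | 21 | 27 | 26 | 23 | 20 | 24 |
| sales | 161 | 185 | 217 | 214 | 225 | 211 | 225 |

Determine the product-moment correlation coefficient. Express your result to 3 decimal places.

n = 7, Σx = 161, Σy = 1438, Σx² = 3751, Σy² = 298802, Σxy = 33323
nΣxy − ΣxΣy = 233261 − 231518 = 1743
nΣx² − (Σx)² = 26257 − 25921 = 336; nΣy² − (Σy)² = 2091614 − 2067844 = 23770
r = 1743 / √(336 × 23770) = 1743 / 2826.0786 ≈ 0.617

0.617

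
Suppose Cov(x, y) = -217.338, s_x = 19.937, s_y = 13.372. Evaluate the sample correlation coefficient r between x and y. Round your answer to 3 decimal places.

r = Cov(x,y) / (s_x · s_y) = -217.338 / (19.937 × 13.372)
  = -217.338 / 266.5976 ≈ -0.815

-0.815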